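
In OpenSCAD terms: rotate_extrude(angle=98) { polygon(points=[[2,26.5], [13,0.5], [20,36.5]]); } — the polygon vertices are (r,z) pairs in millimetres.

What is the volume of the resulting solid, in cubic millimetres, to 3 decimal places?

Profile (r,z), 3 vertices: (2,26.5) (13,0.5) (20,36.5)
edge 0: (2,26.5)→(13,0.5)  cross = 2·0.5 − 13·26.5 = -343.5000; (r_i+r_j)·cross = 15·-343.5000 = -5152.5000
edge 1: (13,0.5)→(20,36.5)  cross = 13·36.5 − 20·0.5 = 464.5000; (r_i+r_j)·cross = 33·464.5000 = 15328.5000
edge 2: (20,36.5)→(2,26.5)  cross = 20·26.5 − 2·36.5 = 457.0000; (r_i+r_j)·cross = 22·457.0000 = 10054.0000
Σcross = 578.0000 → A = |Σcross|/2 = 289.0000 mm²
Σ(r_i+r_j)·cross = 20230.0000 → first moment M = |Σ|/6 = 3371.6667
R_c = M/A = 3371.6667/289.0000 = 11.6667 mm
θ = 98° = 1.710423 rad
V = θ·R_c·A = 1.710423·11.6667·289.0000 = 5766.975 mm³

Volume = 5766.975 mm³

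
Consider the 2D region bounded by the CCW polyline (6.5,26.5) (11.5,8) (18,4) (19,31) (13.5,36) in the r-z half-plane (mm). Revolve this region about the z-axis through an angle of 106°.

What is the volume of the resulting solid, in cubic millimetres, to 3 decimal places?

Profile (r,z), 5 vertices: (6.5,26.5) (11.5,8) (18,4) (19,31) (13.5,36)
edge 0: (6.5,26.5)→(11.5,8)  cross = 6.5·8 − 11.5·26.5 = -252.7500; (r_i+r_j)·cross = 18·-252.7500 = -4549.5000
edge 1: (11.5,8)→(18,4)  cross = 11.5·4 − 18·8 = -98.0000; (r_i+r_j)·cross = 29.5·-98.0000 = -2891.0000
edge 2: (18,4)→(19,31)  cross = 18·31 − 19·4 = 482.0000; (r_i+r_j)·cross = 37·482.0000 = 17834.0000
edge 3: (19,31)→(13.5,36)  cross = 19·36 − 13.5·31 = 265.5000; (r_i+r_j)·cross = 32.5·265.5000 = 8628.7500
edge 4: (13.5,36)→(6.5,26.5)  cross = 13.5·26.5 − 6.5·36 = 123.7500; (r_i+r_j)·cross = 20·123.7500 = 2475.0000
Σcross = 520.5000 → A = |Σcross|/2 = 260.2500 mm²
Σ(r_i+r_j)·cross = 21497.2500 → first moment M = |Σ|/6 = 3582.8750
R_c = M/A = 3582.8750/260.2500 = 13.7671 mm
θ = 106° = 1.850049 rad
V = θ·R_c·A = 1.850049·13.7671·260.2500 = 6628.494 mm³

Volume = 6628.494 mm³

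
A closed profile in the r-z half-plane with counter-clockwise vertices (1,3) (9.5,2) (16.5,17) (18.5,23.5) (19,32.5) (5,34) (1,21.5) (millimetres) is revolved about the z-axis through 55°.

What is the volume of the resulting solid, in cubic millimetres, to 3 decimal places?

Volume = 3749.751 mm³

Profile (r,z), 7 vertices: (1,3) (9.5,2) (16.5,17) (18.5,23.5) (19,32.5) (5,34) (1,21.5)
edge 0: (1,3)→(9.5,2)  cross = 1·2 − 9.5·3 = -26.5000; (r_i+r_j)·cross = 10.5·-26.5000 = -278.2500
edge 1: (9.5,2)→(16.5,17)  cross = 9.5·17 − 16.5·2 = 128.5000; (r_i+r_j)·cross = 26·128.5000 = 3341.0000
edge 2: (16.5,17)→(18.5,23.5)  cross = 16.5·23.5 − 18.5·17 = 73.2500; (r_i+r_j)·cross = 35·73.2500 = 2563.7500
edge 3: (18.5,23.5)→(19,32.5)  cross = 18.5·32.5 − 19·23.5 = 154.7500; (r_i+r_j)·cross = 37.5·154.7500 = 5803.1250
edge 4: (19,32.5)→(5,34)  cross = 19·34 − 5·32.5 = 483.5000; (r_i+r_j)·cross = 24·483.5000 = 11604.0000
edge 5: (5,34)→(1,21.5)  cross = 5·21.5 − 1·34 = 73.5000; (r_i+r_j)·cross = 6·73.5000 = 441.0000
edge 6: (1,21.5)→(1,3)  cross = 1·3 − 1·21.5 = -18.5000; (r_i+r_j)·cross = 2·-18.5000 = -37.0000
Σcross = 868.5000 → A = |Σcross|/2 = 434.2500 mm²
Σ(r_i+r_j)·cross = 23437.6250 → first moment M = |Σ|/6 = 3906.2708
R_c = M/A = 3906.2708/434.2500 = 8.9954 mm
θ = 55° = 0.959931 rad
V = θ·R_c·A = 0.959931·8.9954·434.2500 = 3749.751 mm³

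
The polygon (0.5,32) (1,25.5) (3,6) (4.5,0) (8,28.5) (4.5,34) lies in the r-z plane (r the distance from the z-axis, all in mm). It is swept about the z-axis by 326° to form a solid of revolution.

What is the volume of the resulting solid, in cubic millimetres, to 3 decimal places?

Profile (r,z), 6 vertices: (0.5,32) (1,25.5) (3,6) (4.5,0) (8,28.5) (4.5,34)
edge 0: (0.5,32)→(1,25.5)  cross = 0.5·25.5 − 1·32 = -19.2500; (r_i+r_j)·cross = 1.5·-19.2500 = -28.8750
edge 1: (1,25.5)→(3,6)  cross = 1·6 − 3·25.5 = -70.5000; (r_i+r_j)·cross = 4·-70.5000 = -282.0000
edge 2: (3,6)→(4.5,0)  cross = 3·0 − 4.5·6 = -27.0000; (r_i+r_j)·cross = 7.5·-27.0000 = -202.5000
edge 3: (4.5,0)→(8,28.5)  cross = 4.5·28.5 − 8·0 = 128.2500; (r_i+r_j)·cross = 12.5·128.2500 = 1603.1250
edge 4: (8,28.5)→(4.5,34)  cross = 8·34 − 4.5·28.5 = 143.7500; (r_i+r_j)·cross = 12.5·143.7500 = 1796.8750
edge 5: (4.5,34)→(0.5,32)  cross = 4.5·32 − 0.5·34 = 127.0000; (r_i+r_j)·cross = 5·127.0000 = 635.0000
Σcross = 282.2500 → A = |Σcross|/2 = 141.1250 mm²
Σ(r_i+r_j)·cross = 3521.6250 → first moment M = |Σ|/6 = 586.9375
R_c = M/A = 586.9375/141.1250 = 4.1590 mm
θ = 326° = 5.689773 rad
V = θ·R_c·A = 5.689773·4.1590·141.1250 = 3339.541 mm³

Volume = 3339.541 mm³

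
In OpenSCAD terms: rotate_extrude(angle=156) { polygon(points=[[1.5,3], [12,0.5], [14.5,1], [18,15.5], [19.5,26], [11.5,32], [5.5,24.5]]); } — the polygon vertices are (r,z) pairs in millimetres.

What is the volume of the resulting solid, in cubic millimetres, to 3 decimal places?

Profile (r,z), 7 vertices: (1.5,3) (12,0.5) (14.5,1) (18,15.5) (19.5,26) (11.5,32) (5.5,24.5)
edge 0: (1.5,3)→(12,0.5)  cross = 1.5·0.5 − 12·3 = -35.2500; (r_i+r_j)·cross = 13.5·-35.2500 = -475.8750
edge 1: (12,0.5)→(14.5,1)  cross = 12·1 − 14.5·0.5 = 4.7500; (r_i+r_j)·cross = 26.5·4.7500 = 125.8750
edge 2: (14.5,1)→(18,15.5)  cross = 14.5·15.5 − 18·1 = 206.7500; (r_i+r_j)·cross = 32.5·206.7500 = 6719.3750
edge 3: (18,15.5)→(19.5,26)  cross = 18·26 − 19.5·15.5 = 165.7500; (r_i+r_j)·cross = 37.5·165.7500 = 6215.6250
edge 4: (19.5,26)→(11.5,32)  cross = 19.5·32 − 11.5·26 = 325.0000; (r_i+r_j)·cross = 31·325.0000 = 10075.0000
edge 5: (11.5,32)→(5.5,24.5)  cross = 11.5·24.5 − 5.5·32 = 105.7500; (r_i+r_j)·cross = 17·105.7500 = 1797.7500
edge 6: (5.5,24.5)→(1.5,3)  cross = 5.5·3 − 1.5·24.5 = -20.2500; (r_i+r_j)·cross = 7·-20.2500 = -141.7500
Σcross = 752.5000 → A = |Σcross|/2 = 376.2500 mm²
Σ(r_i+r_j)·cross = 24316.0000 → first moment M = |Σ|/6 = 4052.6667
R_c = M/A = 4052.6667/376.2500 = 10.7712 mm
θ = 156° = 2.722714 rad
V = θ·R_c·A = 2.722714·10.7712·376.2500 = 11034.251 mm³

Volume = 11034.251 mm³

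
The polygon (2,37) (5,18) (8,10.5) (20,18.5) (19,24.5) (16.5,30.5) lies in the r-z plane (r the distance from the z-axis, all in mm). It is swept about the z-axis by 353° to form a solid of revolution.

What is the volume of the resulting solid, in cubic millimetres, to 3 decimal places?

Profile (r,z), 6 vertices: (2,37) (5,18) (8,10.5) (20,18.5) (19,24.5) (16.5,30.5)
edge 0: (2,37)→(5,18)  cross = 2·18 − 5·37 = -149.0000; (r_i+r_j)·cross = 7·-149.0000 = -1043.0000
edge 1: (5,18)→(8,10.5)  cross = 5·10.5 − 8·18 = -91.5000; (r_i+r_j)·cross = 13·-91.5000 = -1189.5000
edge 2: (8,10.5)→(20,18.5)  cross = 8·18.5 − 20·10.5 = -62.0000; (r_i+r_j)·cross = 28·-62.0000 = -1736.0000
edge 3: (20,18.5)→(19,24.5)  cross = 20·24.5 − 19·18.5 = 138.5000; (r_i+r_j)·cross = 39·138.5000 = 5401.5000
edge 4: (19,24.5)→(16.5,30.5)  cross = 19·30.5 − 16.5·24.5 = 175.2500; (r_i+r_j)·cross = 35.5·175.2500 = 6221.3750
edge 5: (16.5,30.5)→(2,37)  cross = 16.5·37 − 2·30.5 = 549.5000; (r_i+r_j)·cross = 18.5·549.5000 = 10165.7500
Σcross = 560.7500 → A = |Σcross|/2 = 280.3750 mm²
Σ(r_i+r_j)·cross = 17820.1250 → first moment M = |Σ|/6 = 2970.0208
R_c = M/A = 2970.0208/280.3750 = 10.5930 mm
θ = 353° = 6.161012 rad
V = θ·R_c·A = 6.161012·10.5930·280.3750 = 18298.335 mm³

Volume = 18298.335 mm³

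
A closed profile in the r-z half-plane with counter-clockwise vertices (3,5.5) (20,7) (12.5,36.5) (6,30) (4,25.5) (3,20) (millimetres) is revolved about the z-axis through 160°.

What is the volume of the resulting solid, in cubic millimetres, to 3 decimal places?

Volume = 10152.580 mm³

Profile (r,z), 6 vertices: (3,5.5) (20,7) (12.5,36.5) (6,30) (4,25.5) (3,20)
edge 0: (3,5.5)→(20,7)  cross = 3·7 − 20·5.5 = -89.0000; (r_i+r_j)·cross = 23·-89.0000 = -2047.0000
edge 1: (20,7)→(12.5,36.5)  cross = 20·36.5 − 12.5·7 = 642.5000; (r_i+r_j)·cross = 32.5·642.5000 = 20881.2500
edge 2: (12.5,36.5)→(6,30)  cross = 12.5·30 − 6·36.5 = 156.0000; (r_i+r_j)·cross = 18.5·156.0000 = 2886.0000
edge 3: (6,30)→(4,25.5)  cross = 6·25.5 − 4·30 = 33.0000; (r_i+r_j)·cross = 10·33.0000 = 330.0000
edge 4: (4,25.5)→(3,20)  cross = 4·20 − 3·25.5 = 3.5000; (r_i+r_j)·cross = 7·3.5000 = 24.5000
edge 5: (3,20)→(3,5.5)  cross = 3·5.5 − 3·20 = -43.5000; (r_i+r_j)·cross = 6·-43.5000 = -261.0000
Σcross = 702.5000 → A = |Σcross|/2 = 351.2500 mm²
Σ(r_i+r_j)·cross = 21813.7500 → first moment M = |Σ|/6 = 3635.6250
R_c = M/A = 3635.6250/351.2500 = 10.3505 mm
θ = 160° = 2.792527 rad
V = θ·R_c·A = 2.792527·10.3505·351.2500 = 10152.580 mm³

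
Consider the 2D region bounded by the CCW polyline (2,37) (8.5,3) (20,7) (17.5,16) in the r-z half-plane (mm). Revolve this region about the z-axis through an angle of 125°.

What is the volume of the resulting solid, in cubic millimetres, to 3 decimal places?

Profile (r,z), 4 vertices: (2,37) (8.5,3) (20,7) (17.5,16)
edge 0: (2,37)→(8.5,3)  cross = 2·3 − 8.5·37 = -308.5000; (r_i+r_j)·cross = 10.5·-308.5000 = -3239.2500
edge 1: (8.5,3)→(20,7)  cross = 8.5·7 − 20·3 = -0.5000; (r_i+r_j)·cross = 28.5·-0.5000 = -14.2500
edge 2: (20,7)→(17.5,16)  cross = 20·16 − 17.5·7 = 197.5000; (r_i+r_j)·cross = 37.5·197.5000 = 7406.2500
edge 3: (17.5,16)→(2,37)  cross = 17.5·37 − 2·16 = 615.5000; (r_i+r_j)·cross = 19.5·615.5000 = 12002.2500
Σcross = 504.0000 → A = |Σcross|/2 = 252.0000 mm²
Σ(r_i+r_j)·cross = 16155.0000 → first moment M = |Σ|/6 = 2692.5000
R_c = M/A = 2692.5000/252.0000 = 10.6845 mm
θ = 125° = 2.181662 rad
V = θ·R_c·A = 2.181662·10.6845·252.0000 = 5874.124 mm³

Volume = 5874.124 mm³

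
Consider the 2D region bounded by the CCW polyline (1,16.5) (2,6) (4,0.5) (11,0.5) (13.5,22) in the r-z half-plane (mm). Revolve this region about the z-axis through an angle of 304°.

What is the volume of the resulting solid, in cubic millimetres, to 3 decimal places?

Profile (r,z), 5 vertices: (1,16.5) (2,6) (4,0.5) (11,0.5) (13.5,22)
edge 0: (1,16.5)→(2,6)  cross = 1·6 − 2·16.5 = -27.0000; (r_i+r_j)·cross = 3·-27.0000 = -81.0000
edge 1: (2,6)→(4,0.5)  cross = 2·0.5 − 4·6 = -23.0000; (r_i+r_j)·cross = 6·-23.0000 = -138.0000
edge 2: (4,0.5)→(11,0.5)  cross = 4·0.5 − 11·0.5 = -3.5000; (r_i+r_j)·cross = 15·-3.5000 = -52.5000
edge 3: (11,0.5)→(13.5,22)  cross = 11·22 − 13.5·0.5 = 235.2500; (r_i+r_j)·cross = 24.5·235.2500 = 5763.6250
edge 4: (13.5,22)→(1,16.5)  cross = 13.5·16.5 − 1·22 = 200.7500; (r_i+r_j)·cross = 14.5·200.7500 = 2910.8750
Σcross = 382.5000 → A = |Σcross|/2 = 191.2500 mm²
Σ(r_i+r_j)·cross = 8403.0000 → first moment M = |Σ|/6 = 1400.5000
R_c = M/A = 1400.5000/191.2500 = 7.3229 mm
θ = 304° = 5.305801 rad
V = θ·R_c·A = 5.305801·7.3229·191.2500 = 7430.774 mm³

Volume = 7430.774 mm³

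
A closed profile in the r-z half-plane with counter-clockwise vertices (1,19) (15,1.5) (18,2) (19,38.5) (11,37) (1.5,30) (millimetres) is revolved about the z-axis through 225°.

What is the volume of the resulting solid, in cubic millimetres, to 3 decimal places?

Volume = 20689.024 mm³

Profile (r,z), 6 vertices: (1,19) (15,1.5) (18,2) (19,38.5) (11,37) (1.5,30)
edge 0: (1,19)→(15,1.5)  cross = 1·1.5 − 15·19 = -283.5000; (r_i+r_j)·cross = 16·-283.5000 = -4536.0000
edge 1: (15,1.5)→(18,2)  cross = 15·2 − 18·1.5 = 3.0000; (r_i+r_j)·cross = 33·3.0000 = 99.0000
edge 2: (18,2)→(19,38.5)  cross = 18·38.5 − 19·2 = 655.0000; (r_i+r_j)·cross = 37·655.0000 = 24235.0000
edge 3: (19,38.5)→(11,37)  cross = 19·37 − 11·38.5 = 279.5000; (r_i+r_j)·cross = 30·279.5000 = 8385.0000
edge 4: (11,37)→(1.5,30)  cross = 11·30 − 1.5·37 = 274.5000; (r_i+r_j)·cross = 12.5·274.5000 = 3431.2500
edge 5: (1.5,30)→(1,19)  cross = 1.5·19 − 1·30 = -1.5000; (r_i+r_j)·cross = 2.5·-1.5000 = -3.7500
Σcross = 927.0000 → A = |Σcross|/2 = 463.5000 mm²
Σ(r_i+r_j)·cross = 31610.5000 → first moment M = |Σ|/6 = 5268.4167
R_c = M/A = 5268.4167/463.5000 = 11.3666 mm
θ = 225° = 3.926991 rad
V = θ·R_c·A = 3.926991·11.3666·463.5000 = 20689.024 mm³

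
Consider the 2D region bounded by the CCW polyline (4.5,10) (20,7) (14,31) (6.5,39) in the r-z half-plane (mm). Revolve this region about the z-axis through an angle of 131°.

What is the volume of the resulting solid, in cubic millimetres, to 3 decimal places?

Volume = 7417.974 mm³

Profile (r,z), 4 vertices: (4.5,10) (20,7) (14,31) (6.5,39)
edge 0: (4.5,10)→(20,7)  cross = 4.5·7 − 20·10 = -168.5000; (r_i+r_j)·cross = 24.5·-168.5000 = -4128.2500
edge 1: (20,7)→(14,31)  cross = 20·31 − 14·7 = 522.0000; (r_i+r_j)·cross = 34·522.0000 = 17748.0000
edge 2: (14,31)→(6.5,39)  cross = 14·39 − 6.5·31 = 344.5000; (r_i+r_j)·cross = 20.5·344.5000 = 7062.2500
edge 3: (6.5,39)→(4.5,10)  cross = 6.5·10 − 4.5·39 = -110.5000; (r_i+r_j)·cross = 11·-110.5000 = -1215.5000
Σcross = 587.5000 → A = |Σcross|/2 = 293.7500 mm²
Σ(r_i+r_j)·cross = 19466.5000 → first moment M = |Σ|/6 = 3244.4167
R_c = M/A = 3244.4167/293.7500 = 11.0448 mm
θ = 131° = 2.286381 rad
V = θ·R_c·A = 2.286381·11.0448·293.7500 = 7417.974 mm³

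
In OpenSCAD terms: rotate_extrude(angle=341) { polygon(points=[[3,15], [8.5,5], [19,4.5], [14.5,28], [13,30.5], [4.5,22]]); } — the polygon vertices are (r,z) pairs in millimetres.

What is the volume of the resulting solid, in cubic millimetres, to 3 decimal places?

Profile (r,z), 6 vertices: (3,15) (8.5,5) (19,4.5) (14.5,28) (13,30.5) (4.5,22)
edge 0: (3,15)→(8.5,5)  cross = 3·5 − 8.5·15 = -112.5000; (r_i+r_j)·cross = 11.5·-112.5000 = -1293.7500
edge 1: (8.5,5)→(19,4.5)  cross = 8.5·4.5 − 19·5 = -56.7500; (r_i+r_j)·cross = 27.5·-56.7500 = -1560.6250
edge 2: (19,4.5)→(14.5,28)  cross = 19·28 − 14.5·4.5 = 466.7500; (r_i+r_j)·cross = 33.5·466.7500 = 15636.1250
edge 3: (14.5,28)→(13,30.5)  cross = 14.5·30.5 − 13·28 = 78.2500; (r_i+r_j)·cross = 27.5·78.2500 = 2151.8750
edge 4: (13,30.5)→(4.5,22)  cross = 13·22 − 4.5·30.5 = 148.7500; (r_i+r_j)·cross = 17.5·148.7500 = 2603.1250
edge 5: (4.5,22)→(3,15)  cross = 4.5·15 − 3·22 = 1.5000; (r_i+r_j)·cross = 7.5·1.5000 = 11.2500
Σcross = 526.0000 → A = |Σcross|/2 = 263.0000 mm²
Σ(r_i+r_j)·cross = 17548.0000 → first moment M = |Σ|/6 = 2924.6667
R_c = M/A = 2924.6667/263.0000 = 11.1204 mm
θ = 341° = 5.951573 rad
V = θ·R_c·A = 5.951573·11.1204·263.0000 = 17406.366 mm³

Volume = 17406.366 mm³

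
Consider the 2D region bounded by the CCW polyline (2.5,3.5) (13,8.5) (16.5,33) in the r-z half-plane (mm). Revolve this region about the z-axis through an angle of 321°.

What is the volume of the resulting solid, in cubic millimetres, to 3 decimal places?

Profile (r,z), 3 vertices: (2.5,3.5) (13,8.5) (16.5,33)
edge 0: (2.5,3.5)→(13,8.5)  cross = 2.5·8.5 − 13·3.5 = -24.2500; (r_i+r_j)·cross = 15.5·-24.2500 = -375.8750
edge 1: (13,8.5)→(16.5,33)  cross = 13·33 − 16.5·8.5 = 288.7500; (r_i+r_j)·cross = 29.5·288.7500 = 8518.1250
edge 2: (16.5,33)→(2.5,3.5)  cross = 16.5·3.5 − 2.5·33 = -24.7500; (r_i+r_j)·cross = 19·-24.7500 = -470.2500
Σcross = 239.7500 → A = |Σcross|/2 = 119.8750 mm²
Σ(r_i+r_j)·cross = 7672.0000 → first moment M = |Σ|/6 = 1278.6667
R_c = M/A = 1278.6667/119.8750 = 10.6667 mm
θ = 321° = 5.602507 rad
V = θ·R_c·A = 5.602507·10.6667·119.8750 = 7163.739 mm³

Volume = 7163.739 mm³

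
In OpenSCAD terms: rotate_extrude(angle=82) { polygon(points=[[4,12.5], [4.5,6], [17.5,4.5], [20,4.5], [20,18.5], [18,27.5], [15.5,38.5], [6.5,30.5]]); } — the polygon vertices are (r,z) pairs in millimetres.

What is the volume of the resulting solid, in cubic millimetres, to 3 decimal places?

Volume = 7224.725 mm³

Profile (r,z), 8 vertices: (4,12.5) (4.5,6) (17.5,4.5) (20,4.5) (20,18.5) (18,27.5) (15.5,38.5) (6.5,30.5)
edge 0: (4,12.5)→(4.5,6)  cross = 4·6 − 4.5·12.5 = -32.2500; (r_i+r_j)·cross = 8.5·-32.2500 = -274.1250
edge 1: (4.5,6)→(17.5,4.5)  cross = 4.5·4.5 − 17.5·6 = -84.7500; (r_i+r_j)·cross = 22·-84.7500 = -1864.5000
edge 2: (17.5,4.5)→(20,4.5)  cross = 17.5·4.5 − 20·4.5 = -11.2500; (r_i+r_j)·cross = 37.5·-11.2500 = -421.8750
edge 3: (20,4.5)→(20,18.5)  cross = 20·18.5 − 20·4.5 = 280.0000; (r_i+r_j)·cross = 40·280.0000 = 11200.0000
edge 4: (20,18.5)→(18,27.5)  cross = 20·27.5 − 18·18.5 = 217.0000; (r_i+r_j)·cross = 38·217.0000 = 8246.0000
edge 5: (18,27.5)→(15.5,38.5)  cross = 18·38.5 − 15.5·27.5 = 266.7500; (r_i+r_j)·cross = 33.5·266.7500 = 8936.1250
edge 6: (15.5,38.5)→(6.5,30.5)  cross = 15.5·30.5 − 6.5·38.5 = 222.5000; (r_i+r_j)·cross = 22·222.5000 = 4895.0000
edge 7: (6.5,30.5)→(4,12.5)  cross = 6.5·12.5 − 4·30.5 = -40.7500; (r_i+r_j)·cross = 10.5·-40.7500 = -427.8750
Σcross = 817.2500 → A = |Σcross|/2 = 408.6250 mm²
Σ(r_i+r_j)·cross = 30288.7500 → first moment M = |Σ|/6 = 5048.1250
R_c = M/A = 5048.1250/408.6250 = 12.3539 mm
θ = 82° = 1.431170 rad
V = θ·R_c·A = 1.431170·12.3539·408.6250 = 7224.725 mm³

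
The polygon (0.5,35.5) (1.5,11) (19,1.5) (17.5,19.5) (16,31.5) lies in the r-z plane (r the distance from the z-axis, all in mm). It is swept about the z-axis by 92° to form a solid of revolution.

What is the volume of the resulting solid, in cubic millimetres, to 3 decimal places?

Volume = 6786.303 mm³

Profile (r,z), 5 vertices: (0.5,35.5) (1.5,11) (19,1.5) (17.5,19.5) (16,31.5)
edge 0: (0.5,35.5)→(1.5,11)  cross = 0.5·11 − 1.5·35.5 = -47.7500; (r_i+r_j)·cross = 2·-47.7500 = -95.5000
edge 1: (1.5,11)→(19,1.5)  cross = 1.5·1.5 − 19·11 = -206.7500; (r_i+r_j)·cross = 20.5·-206.7500 = -4238.3750
edge 2: (19,1.5)→(17.5,19.5)  cross = 19·19.5 − 17.5·1.5 = 344.2500; (r_i+r_j)·cross = 36.5·344.2500 = 12565.1250
edge 3: (17.5,19.5)→(16,31.5)  cross = 17.5·31.5 − 16·19.5 = 239.2500; (r_i+r_j)·cross = 33.5·239.2500 = 8014.8750
edge 4: (16,31.5)→(0.5,35.5)  cross = 16·35.5 − 0.5·31.5 = 552.2500; (r_i+r_j)·cross = 16.5·552.2500 = 9112.1250
Σcross = 881.2500 → A = |Σcross|/2 = 440.6250 mm²
Σ(r_i+r_j)·cross = 25358.2500 → first moment M = |Σ|/6 = 4226.3750
R_c = M/A = 4226.3750/440.6250 = 9.5918 mm
θ = 92° = 1.605703 rad
V = θ·R_c·A = 1.605703·9.5918·440.6250 = 6786.303 mm³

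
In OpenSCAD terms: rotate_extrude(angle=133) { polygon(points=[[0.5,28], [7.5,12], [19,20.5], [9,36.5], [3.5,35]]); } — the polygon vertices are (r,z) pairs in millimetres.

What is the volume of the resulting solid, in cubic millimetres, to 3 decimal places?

Volume = 5151.325 mm³

Profile (r,z), 5 vertices: (0.5,28) (7.5,12) (19,20.5) (9,36.5) (3.5,35)
edge 0: (0.5,28)→(7.5,12)  cross = 0.5·12 − 7.5·28 = -204.0000; (r_i+r_j)·cross = 8·-204.0000 = -1632.0000
edge 1: (7.5,12)→(19,20.5)  cross = 7.5·20.5 − 19·12 = -74.2500; (r_i+r_j)·cross = 26.5·-74.2500 = -1967.6250
edge 2: (19,20.5)→(9,36.5)  cross = 19·36.5 − 9·20.5 = 509.0000; (r_i+r_j)·cross = 28·509.0000 = 14252.0000
edge 3: (9,36.5)→(3.5,35)  cross = 9·35 − 3.5·36.5 = 187.2500; (r_i+r_j)·cross = 12.5·187.2500 = 2340.6250
edge 4: (3.5,35)→(0.5,28)  cross = 3.5·28 − 0.5·35 = 80.5000; (r_i+r_j)·cross = 4·80.5000 = 322.0000
Σcross = 498.5000 → A = |Σcross|/2 = 249.2500 mm²
Σ(r_i+r_j)·cross = 13315.0000 → first moment M = |Σ|/6 = 2219.1667
R_c = M/A = 2219.1667/249.2500 = 8.9034 mm
θ = 133° = 2.321288 rad
V = θ·R_c·A = 2.321288·8.9034·249.2500 = 5151.325 mm³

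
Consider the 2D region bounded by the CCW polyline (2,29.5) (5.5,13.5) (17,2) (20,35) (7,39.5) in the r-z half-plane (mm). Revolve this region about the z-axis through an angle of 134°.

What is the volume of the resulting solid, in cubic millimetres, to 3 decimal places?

Profile (r,z), 5 vertices: (2,29.5) (5.5,13.5) (17,2) (20,35) (7,39.5)
edge 0: (2,29.5)→(5.5,13.5)  cross = 2·13.5 − 5.5·29.5 = -135.2500; (r_i+r_j)·cross = 7.5·-135.2500 = -1014.3750
edge 1: (5.5,13.5)→(17,2)  cross = 5.5·2 − 17·13.5 = -218.5000; (r_i+r_j)·cross = 22.5·-218.5000 = -4916.2500
edge 2: (17,2)→(20,35)  cross = 17·35 − 20·2 = 555.0000; (r_i+r_j)·cross = 37·555.0000 = 20535.0000
edge 3: (20,35)→(7,39.5)  cross = 20·39.5 − 7·35 = 545.0000; (r_i+r_j)·cross = 27·545.0000 = 14715.0000
edge 4: (7,39.5)→(2,29.5)  cross = 7·29.5 − 2·39.5 = 127.5000; (r_i+r_j)·cross = 9·127.5000 = 1147.5000
Σcross = 873.7500 → A = |Σcross|/2 = 436.8750 mm²
Σ(r_i+r_j)·cross = 30466.8750 → first moment M = |Σ|/6 = 5077.8125
R_c = M/A = 5077.8125/436.8750 = 11.6230 mm
θ = 134° = 2.338741 rad
V = θ·R_c·A = 2.338741·11.6230·436.8750 = 11875.689 mm³

Volume = 11875.689 mm³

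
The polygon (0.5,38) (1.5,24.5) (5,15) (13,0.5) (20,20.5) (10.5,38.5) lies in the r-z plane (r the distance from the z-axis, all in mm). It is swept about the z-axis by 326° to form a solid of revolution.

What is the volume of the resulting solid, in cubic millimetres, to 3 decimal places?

Profile (r,z), 6 vertices: (0.5,38) (1.5,24.5) (5,15) (13,0.5) (20,20.5) (10.5,38.5)
edge 0: (0.5,38)→(1.5,24.5)  cross = 0.5·24.5 − 1.5·38 = -44.7500; (r_i+r_j)·cross = 2·-44.7500 = -89.5000
edge 1: (1.5,24.5)→(5,15)  cross = 1.5·15 − 5·24.5 = -100.0000; (r_i+r_j)·cross = 6.5·-100.0000 = -650.0000
edge 2: (5,15)→(13,0.5)  cross = 5·0.5 − 13·15 = -192.5000; (r_i+r_j)·cross = 18·-192.5000 = -3465.0000
edge 3: (13,0.5)→(20,20.5)  cross = 13·20.5 − 20·0.5 = 256.5000; (r_i+r_j)·cross = 33·256.5000 = 8464.5000
edge 4: (20,20.5)→(10.5,38.5)  cross = 20·38.5 − 10.5·20.5 = 554.7500; (r_i+r_j)·cross = 30.5·554.7500 = 16919.8750
edge 5: (10.5,38.5)→(0.5,38)  cross = 10.5·38 − 0.5·38.5 = 379.7500; (r_i+r_j)·cross = 11·379.7500 = 4177.2500
Σcross = 853.7500 → A = |Σcross|/2 = 426.8750 mm²
Σ(r_i+r_j)·cross = 25357.1250 → first moment M = |Σ|/6 = 4226.1875
R_c = M/A = 4226.1875/426.8750 = 9.9003 mm
θ = 326° = 5.689773 rad
V = θ·R_c·A = 5.689773·9.9003·426.8750 = 24046.049 mm³

Volume = 24046.049 mm³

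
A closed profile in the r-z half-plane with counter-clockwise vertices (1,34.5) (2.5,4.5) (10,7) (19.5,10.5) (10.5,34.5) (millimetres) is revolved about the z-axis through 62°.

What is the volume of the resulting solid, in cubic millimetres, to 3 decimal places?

Volume = 3441.993 mm³

Profile (r,z), 5 vertices: (1,34.5) (2.5,4.5) (10,7) (19.5,10.5) (10.5,34.5)
edge 0: (1,34.5)→(2.5,4.5)  cross = 1·4.5 − 2.5·34.5 = -81.7500; (r_i+r_j)·cross = 3.5·-81.7500 = -286.1250
edge 1: (2.5,4.5)→(10,7)  cross = 2.5·7 − 10·4.5 = -27.5000; (r_i+r_j)·cross = 12.5·-27.5000 = -343.7500
edge 2: (10,7)→(19.5,10.5)  cross = 10·10.5 − 19.5·7 = -31.5000; (r_i+r_j)·cross = 29.5·-31.5000 = -929.2500
edge 3: (19.5,10.5)→(10.5,34.5)  cross = 19.5·34.5 − 10.5·10.5 = 562.5000; (r_i+r_j)·cross = 30·562.5000 = 16875.0000
edge 4: (10.5,34.5)→(1,34.5)  cross = 10.5·34.5 − 1·34.5 = 327.7500; (r_i+r_j)·cross = 11.5·327.7500 = 3769.1250
Σcross = 749.5000 → A = |Σcross|/2 = 374.7500 mm²
Σ(r_i+r_j)·cross = 19085.0000 → first moment M = |Σ|/6 = 3180.8333
R_c = M/A = 3180.8333/374.7500 = 8.4879 mm
θ = 62° = 1.082104 rad
V = θ·R_c·A = 1.082104·8.4879·374.7500 = 3441.993 mm³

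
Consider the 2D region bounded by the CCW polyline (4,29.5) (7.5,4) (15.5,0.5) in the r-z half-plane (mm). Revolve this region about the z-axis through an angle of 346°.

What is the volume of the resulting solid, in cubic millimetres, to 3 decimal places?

Volume = 5210.763 mm³

Profile (r,z), 3 vertices: (4,29.5) (7.5,4) (15.5,0.5)
edge 0: (4,29.5)→(7.5,4)  cross = 4·4 − 7.5·29.5 = -205.2500; (r_i+r_j)·cross = 11.5·-205.2500 = -2360.3750
edge 1: (7.5,4)→(15.5,0.5)  cross = 7.5·0.5 − 15.5·4 = -58.2500; (r_i+r_j)·cross = 23·-58.2500 = -1339.7500
edge 2: (15.5,0.5)→(4,29.5)  cross = 15.5·29.5 − 4·0.5 = 455.2500; (r_i+r_j)·cross = 19.5·455.2500 = 8877.3750
Σcross = 191.7500 → A = |Σcross|/2 = 95.8750 mm²
Σ(r_i+r_j)·cross = 5177.2500 → first moment M = |Σ|/6 = 862.8750
R_c = M/A = 862.8750/95.8750 = 9.0000 mm
θ = 346° = 6.038839 rad
V = θ·R_c·A = 6.038839·9.0000·95.8750 = 5210.763 mm³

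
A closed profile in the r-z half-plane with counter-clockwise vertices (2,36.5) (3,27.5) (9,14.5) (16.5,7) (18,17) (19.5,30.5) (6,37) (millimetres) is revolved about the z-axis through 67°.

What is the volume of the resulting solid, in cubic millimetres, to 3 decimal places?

Profile (r,z), 7 vertices: (2,36.5) (3,27.5) (9,14.5) (16.5,7) (18,17) (19.5,30.5) (6,37)
edge 0: (2,36.5)→(3,27.5)  cross = 2·27.5 − 3·36.5 = -54.5000; (r_i+r_j)·cross = 5·-54.5000 = -272.5000
edge 1: (3,27.5)→(9,14.5)  cross = 3·14.5 − 9·27.5 = -204.0000; (r_i+r_j)·cross = 12·-204.0000 = -2448.0000
edge 2: (9,14.5)→(16.5,7)  cross = 9·7 − 16.5·14.5 = -176.2500; (r_i+r_j)·cross = 25.5·-176.2500 = -4494.3750
edge 3: (16.5,7)→(18,17)  cross = 16.5·17 − 18·7 = 154.5000; (r_i+r_j)·cross = 34.5·154.5000 = 5330.2500
edge 4: (18,17)→(19.5,30.5)  cross = 18·30.5 − 19.5·17 = 217.5000; (r_i+r_j)·cross = 37.5·217.5000 = 8156.2500
edge 5: (19.5,30.5)→(6,37)  cross = 19.5·37 − 6·30.5 = 538.5000; (r_i+r_j)·cross = 25.5·538.5000 = 13731.7500
edge 6: (6,37)→(2,36.5)  cross = 6·36.5 − 2·37 = 145.0000; (r_i+r_j)·cross = 8·145.0000 = 1160.0000
Σcross = 620.7500 → A = |Σcross|/2 = 310.3750 mm²
Σ(r_i+r_j)·cross = 21163.3750 → first moment M = |Σ|/6 = 3527.2292
R_c = M/A = 3527.2292/310.3750 = 11.3644 mm
θ = 67° = 1.169371 rad
V = θ·R_c·A = 1.169371·11.3644·310.3750 = 4124.638 mm³

Volume = 4124.638 mm³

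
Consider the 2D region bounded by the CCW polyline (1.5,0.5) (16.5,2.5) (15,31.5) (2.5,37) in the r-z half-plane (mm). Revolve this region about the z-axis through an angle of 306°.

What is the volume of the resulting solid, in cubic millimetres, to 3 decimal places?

Profile (r,z), 4 vertices: (1.5,0.5) (16.5,2.5) (15,31.5) (2.5,37)
edge 0: (1.5,0.5)→(16.5,2.5)  cross = 1.5·2.5 − 16.5·0.5 = -4.5000; (r_i+r_j)·cross = 18·-4.5000 = -81.0000
edge 1: (16.5,2.5)→(15,31.5)  cross = 16.5·31.5 − 15·2.5 = 482.2500; (r_i+r_j)·cross = 31.5·482.2500 = 15190.8750
edge 2: (15,31.5)→(2.5,37)  cross = 15·37 − 2.5·31.5 = 476.2500; (r_i+r_j)·cross = 17.5·476.2500 = 8334.3750
edge 3: (2.5,37)→(1.5,0.5)  cross = 2.5·0.5 − 1.5·37 = -54.2500; (r_i+r_j)·cross = 4·-54.2500 = -217.0000
Σcross = 899.7500 → A = |Σcross|/2 = 449.8750 mm²
Σ(r_i+r_j)·cross = 23227.2500 → first moment M = |Σ|/6 = 3871.2083
R_c = M/A = 3871.2083/449.8750 = 8.6051 mm
θ = 306° = 5.340708 rad
V = θ·R_c·A = 5.340708·8.6051·449.8750 = 20674.991 mm³

Volume = 20674.991 mm³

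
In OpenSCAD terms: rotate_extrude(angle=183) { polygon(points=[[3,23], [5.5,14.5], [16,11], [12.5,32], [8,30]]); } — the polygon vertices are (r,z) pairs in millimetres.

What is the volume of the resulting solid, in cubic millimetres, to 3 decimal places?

Profile (r,z), 5 vertices: (3,23) (5.5,14.5) (16,11) (12.5,32) (8,30)
edge 0: (3,23)→(5.5,14.5)  cross = 3·14.5 − 5.5·23 = -83.0000; (r_i+r_j)·cross = 8.5·-83.0000 = -705.5000
edge 1: (5.5,14.5)→(16,11)  cross = 5.5·11 − 16·14.5 = -171.5000; (r_i+r_j)·cross = 21.5·-171.5000 = -3687.2500
edge 2: (16,11)→(12.5,32)  cross = 16·32 − 12.5·11 = 374.5000; (r_i+r_j)·cross = 28.5·374.5000 = 10673.2500
edge 3: (12.5,32)→(8,30)  cross = 12.5·30 − 8·32 = 119.0000; (r_i+r_j)·cross = 20.5·119.0000 = 2439.5000
edge 4: (8,30)→(3,23)  cross = 8·23 − 3·30 = 94.0000; (r_i+r_j)·cross = 11·94.0000 = 1034.0000
Σcross = 333.0000 → A = |Σcross|/2 = 166.5000 mm²
Σ(r_i+r_j)·cross = 9754.0000 → first moment M = |Σ|/6 = 1625.6667
R_c = M/A = 1625.6667/166.5000 = 9.7638 mm
θ = 183° = 3.193953 rad
V = θ·R_c·A = 3.193953·9.7638·166.5000 = 5192.302 mm³

Volume = 5192.302 mm³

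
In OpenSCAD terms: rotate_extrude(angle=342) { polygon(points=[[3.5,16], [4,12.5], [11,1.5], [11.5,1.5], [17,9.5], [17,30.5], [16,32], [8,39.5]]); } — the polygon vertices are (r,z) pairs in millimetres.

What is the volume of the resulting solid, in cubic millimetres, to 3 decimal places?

Volume = 23018.305 mm³

Profile (r,z), 8 vertices: (3.5,16) (4,12.5) (11,1.5) (11.5,1.5) (17,9.5) (17,30.5) (16,32) (8,39.5)
edge 0: (3.5,16)→(4,12.5)  cross = 3.5·12.5 − 4·16 = -20.2500; (r_i+r_j)·cross = 7.5·-20.2500 = -151.8750
edge 1: (4,12.5)→(11,1.5)  cross = 4·1.5 − 11·12.5 = -131.5000; (r_i+r_j)·cross = 15·-131.5000 = -1972.5000
edge 2: (11,1.5)→(11.5,1.5)  cross = 11·1.5 − 11.5·1.5 = -0.7500; (r_i+r_j)·cross = 22.5·-0.7500 = -16.8750
edge 3: (11.5,1.5)→(17,9.5)  cross = 11.5·9.5 − 17·1.5 = 83.7500; (r_i+r_j)·cross = 28.5·83.7500 = 2386.8750
edge 4: (17,9.5)→(17,30.5)  cross = 17·30.5 − 17·9.5 = 357.0000; (r_i+r_j)·cross = 34·357.0000 = 12138.0000
edge 5: (17,30.5)→(16,32)  cross = 17·32 − 16·30.5 = 56.0000; (r_i+r_j)·cross = 33·56.0000 = 1848.0000
edge 6: (16,32)→(8,39.5)  cross = 16·39.5 − 8·32 = 376.0000; (r_i+r_j)·cross = 24·376.0000 = 9024.0000
edge 7: (8,39.5)→(3.5,16)  cross = 8·16 − 3.5·39.5 = -10.2500; (r_i+r_j)·cross = 11.5·-10.2500 = -117.8750
Σcross = 710.0000 → A = |Σcross|/2 = 355.0000 mm²
Σ(r_i+r_j)·cross = 23137.7500 → first moment M = |Σ|/6 = 3856.2917
R_c = M/A = 3856.2917/355.0000 = 10.8628 mm
θ = 342° = 5.969026 rad
V = θ·R_c·A = 5.969026·10.8628·355.0000 = 23018.305 mm³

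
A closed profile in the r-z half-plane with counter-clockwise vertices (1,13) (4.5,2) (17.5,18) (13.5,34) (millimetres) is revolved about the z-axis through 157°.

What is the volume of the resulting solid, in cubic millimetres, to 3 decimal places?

Profile (r,z), 4 vertices: (1,13) (4.5,2) (17.5,18) (13.5,34)
edge 0: (1,13)→(4.5,2)  cross = 1·2 − 4.5·13 = -56.5000; (r_i+r_j)·cross = 5.5·-56.5000 = -310.7500
edge 1: (4.5,2)→(17.5,18)  cross = 4.5·18 − 17.5·2 = 46.0000; (r_i+r_j)·cross = 22·46.0000 = 1012.0000
edge 2: (17.5,18)→(13.5,34)  cross = 17.5·34 − 13.5·18 = 352.0000; (r_i+r_j)·cross = 31·352.0000 = 10912.0000
edge 3: (13.5,34)→(1,13)  cross = 13.5·13 − 1·34 = 141.5000; (r_i+r_j)·cross = 14.5·141.5000 = 2051.7500
Σcross = 483.0000 → A = |Σcross|/2 = 241.5000 mm²
Σ(r_i+r_j)·cross = 13665.0000 → first moment M = |Σ|/6 = 2277.5000
R_c = M/A = 2277.5000/241.5000 = 9.4306 mm
θ = 157° = 2.740167 rad
V = θ·R_c·A = 2.740167·9.4306·241.5000 = 6240.730 mm³

Volume = 6240.730 mm³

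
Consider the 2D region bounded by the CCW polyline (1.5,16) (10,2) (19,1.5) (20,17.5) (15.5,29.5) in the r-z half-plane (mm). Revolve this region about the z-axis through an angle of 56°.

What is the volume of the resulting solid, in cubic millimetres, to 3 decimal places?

Volume = 3926.540 mm³

Profile (r,z), 5 vertices: (1.5,16) (10,2) (19,1.5) (20,17.5) (15.5,29.5)
edge 0: (1.5,16)→(10,2)  cross = 1.5·2 − 10·16 = -157.0000; (r_i+r_j)·cross = 11.5·-157.0000 = -1805.5000
edge 1: (10,2)→(19,1.5)  cross = 10·1.5 − 19·2 = -23.0000; (r_i+r_j)·cross = 29·-23.0000 = -667.0000
edge 2: (19,1.5)→(20,17.5)  cross = 19·17.5 − 20·1.5 = 302.5000; (r_i+r_j)·cross = 39·302.5000 = 11797.5000
edge 3: (20,17.5)→(15.5,29.5)  cross = 20·29.5 − 15.5·17.5 = 318.7500; (r_i+r_j)·cross = 35.5·318.7500 = 11315.6250
edge 4: (15.5,29.5)→(1.5,16)  cross = 15.5·16 − 1.5·29.5 = 203.7500; (r_i+r_j)·cross = 17·203.7500 = 3463.7500
Σcross = 645.0000 → A = |Σcross|/2 = 322.5000 mm²
Σ(r_i+r_j)·cross = 24104.3750 → first moment M = |Σ|/6 = 4017.3958
R_c = M/A = 4017.3958/322.5000 = 12.4570 mm
θ = 56° = 0.977384 rad
V = θ·R_c·A = 0.977384·12.4570·322.5000 = 3926.540 mm³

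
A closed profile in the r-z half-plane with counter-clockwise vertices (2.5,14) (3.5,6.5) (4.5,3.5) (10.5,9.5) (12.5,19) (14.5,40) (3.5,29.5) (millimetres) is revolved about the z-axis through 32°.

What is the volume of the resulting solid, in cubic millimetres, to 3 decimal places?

Profile (r,z), 7 vertices: (2.5,14) (3.5,6.5) (4.5,3.5) (10.5,9.5) (12.5,19) (14.5,40) (3.5,29.5)
edge 0: (2.5,14)→(3.5,6.5)  cross = 2.5·6.5 − 3.5·14 = -32.7500; (r_i+r_j)·cross = 6·-32.7500 = -196.5000
edge 1: (3.5,6.5)→(4.5,3.5)  cross = 3.5·3.5 − 4.5·6.5 = -17.0000; (r_i+r_j)·cross = 8·-17.0000 = -136.0000
edge 2: (4.5,3.5)→(10.5,9.5)  cross = 4.5·9.5 − 10.5·3.5 = 6.0000; (r_i+r_j)·cross = 15·6.0000 = 90.0000
edge 3: (10.5,9.5)→(12.5,19)  cross = 10.5·19 − 12.5·9.5 = 80.7500; (r_i+r_j)·cross = 23·80.7500 = 1857.2500
edge 4: (12.5,19)→(14.5,40)  cross = 12.5·40 − 14.5·19 = 224.5000; (r_i+r_j)·cross = 27·224.5000 = 6061.5000
edge 5: (14.5,40)→(3.5,29.5)  cross = 14.5·29.5 − 3.5·40 = 287.7500; (r_i+r_j)·cross = 18·287.7500 = 5179.5000
edge 6: (3.5,29.5)→(2.5,14)  cross = 3.5·14 − 2.5·29.5 = -24.7500; (r_i+r_j)·cross = 6·-24.7500 = -148.5000
Σcross = 524.5000 → A = |Σcross|/2 = 262.2500 mm²
Σ(r_i+r_j)·cross = 12707.2500 → first moment M = |Σ|/6 = 2117.8750
R_c = M/A = 2117.8750/262.2500 = 8.0758 mm
θ = 32° = 0.558505 rad
V = θ·R_c·A = 0.558505·8.0758·262.2500 = 1182.845 mm³

Volume = 1182.845 mm³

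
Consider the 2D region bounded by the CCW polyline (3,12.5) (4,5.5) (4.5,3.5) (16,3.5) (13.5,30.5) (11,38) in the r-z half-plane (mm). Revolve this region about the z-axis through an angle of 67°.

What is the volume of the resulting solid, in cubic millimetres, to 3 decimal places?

Profile (r,z), 6 vertices: (3,12.5) (4,5.5) (4.5,3.5) (16,3.5) (13.5,30.5) (11,38)
edge 0: (3,12.5)→(4,5.5)  cross = 3·5.5 − 4·12.5 = -33.5000; (r_i+r_j)·cross = 7·-33.5000 = -234.5000
edge 1: (4,5.5)→(4.5,3.5)  cross = 4·3.5 − 4.5·5.5 = -10.7500; (r_i+r_j)·cross = 8.5·-10.7500 = -91.3750
edge 2: (4.5,3.5)→(16,3.5)  cross = 4.5·3.5 − 16·3.5 = -40.2500; (r_i+r_j)·cross = 20.5·-40.2500 = -825.1250
edge 3: (16,3.5)→(13.5,30.5)  cross = 16·30.5 − 13.5·3.5 = 440.7500; (r_i+r_j)·cross = 29.5·440.7500 = 13002.1250
edge 4: (13.5,30.5)→(11,38)  cross = 13.5·38 − 11·30.5 = 177.5000; (r_i+r_j)·cross = 24.5·177.5000 = 4348.7500
edge 5: (11,38)→(3,12.5)  cross = 11·12.5 − 3·38 = 23.5000; (r_i+r_j)·cross = 14·23.5000 = 329.0000
Σcross = 557.2500 → A = |Σcross|/2 = 278.6250 mm²
Σ(r_i+r_j)·cross = 16528.8750 → first moment M = |Σ|/6 = 2754.8125
R_c = M/A = 2754.8125/278.6250 = 9.8872 mm
θ = 67° = 1.169371 rad
V = θ·R_c·A = 1.169371·9.8872·278.6250 = 3221.397 mm³

Volume = 3221.397 mm³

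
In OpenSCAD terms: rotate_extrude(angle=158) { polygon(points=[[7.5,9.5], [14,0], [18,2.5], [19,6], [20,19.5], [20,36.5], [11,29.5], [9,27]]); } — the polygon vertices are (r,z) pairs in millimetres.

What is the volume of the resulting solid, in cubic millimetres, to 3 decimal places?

Profile (r,z), 8 vertices: (7.5,9.5) (14,0) (18,2.5) (19,6) (20,19.5) (20,36.5) (11,29.5) (9,27)
edge 0: (7.5,9.5)→(14,0)  cross = 7.5·0 − 14·9.5 = -133.0000; (r_i+r_j)·cross = 21.5·-133.0000 = -2859.5000
edge 1: (14,0)→(18,2.5)  cross = 14·2.5 − 18·0 = 35.0000; (r_i+r_j)·cross = 32·35.0000 = 1120.0000
edge 2: (18,2.5)→(19,6)  cross = 18·6 − 19·2.5 = 60.5000; (r_i+r_j)·cross = 37·60.5000 = 2238.5000
edge 3: (19,6)→(20,19.5)  cross = 19·19.5 − 20·6 = 250.5000; (r_i+r_j)·cross = 39·250.5000 = 9769.5000
edge 4: (20,19.5)→(20,36.5)  cross = 20·36.5 − 20·19.5 = 340.0000; (r_i+r_j)·cross = 40·340.0000 = 13600.0000
edge 5: (20,36.5)→(11,29.5)  cross = 20·29.5 − 11·36.5 = 188.5000; (r_i+r_j)·cross = 31·188.5000 = 5843.5000
edge 6: (11,29.5)→(9,27)  cross = 11·27 − 9·29.5 = 31.5000; (r_i+r_j)·cross = 20·31.5000 = 630.0000
edge 7: (9,27)→(7.5,9.5)  cross = 9·9.5 − 7.5·27 = -117.0000; (r_i+r_j)·cross = 16.5·-117.0000 = -1930.5000
Σcross = 656.0000 → A = |Σcross|/2 = 328.0000 mm²
Σ(r_i+r_j)·cross = 28411.5000 → first moment M = |Σ|/6 = 4735.2500
R_c = M/A = 4735.2500/328.0000 = 14.4367 mm
θ = 158° = 2.757620 rad
V = θ·R_c·A = 2.757620·14.4367·328.0000 = 13058.021 mm³

Volume = 13058.021 mm³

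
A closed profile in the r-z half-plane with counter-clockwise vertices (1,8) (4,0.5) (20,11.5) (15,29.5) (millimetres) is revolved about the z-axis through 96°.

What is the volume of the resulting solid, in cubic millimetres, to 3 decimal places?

Profile (r,z), 4 vertices: (1,8) (4,0.5) (20,11.5) (15,29.5)
edge 0: (1,8)→(4,0.5)  cross = 1·0.5 − 4·8 = -31.5000; (r_i+r_j)·cross = 5·-31.5000 = -157.5000
edge 1: (4,0.5)→(20,11.5)  cross = 4·11.5 − 20·0.5 = 36.0000; (r_i+r_j)·cross = 24·36.0000 = 864.0000
edge 2: (20,11.5)→(15,29.5)  cross = 20·29.5 − 15·11.5 = 417.5000; (r_i+r_j)·cross = 35·417.5000 = 14612.5000
edge 3: (15,29.5)→(1,8)  cross = 15·8 − 1·29.5 = 90.5000; (r_i+r_j)·cross = 16·90.5000 = 1448.0000
Σcross = 512.5000 → A = |Σcross|/2 = 256.2500 mm²
Σ(r_i+r_j)·cross = 16767.0000 → first moment M = |Σ|/6 = 2794.5000
R_c = M/A = 2794.5000/256.2500 = 10.9054 mm
θ = 96° = 1.675516 rad
V = θ·R_c·A = 1.675516·10.9054·256.2500 = 4682.230 mm³

Volume = 4682.230 mm³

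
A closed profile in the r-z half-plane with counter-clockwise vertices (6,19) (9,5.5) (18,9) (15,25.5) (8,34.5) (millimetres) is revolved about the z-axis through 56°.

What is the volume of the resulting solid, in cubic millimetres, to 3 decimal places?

Profile (r,z), 5 vertices: (6,19) (9,5.5) (18,9) (15,25.5) (8,34.5)
edge 0: (6,19)→(9,5.5)  cross = 6·5.5 − 9·19 = -138.0000; (r_i+r_j)·cross = 15·-138.0000 = -2070.0000
edge 1: (9,5.5)→(18,9)  cross = 9·9 − 18·5.5 = -18.0000; (r_i+r_j)·cross = 27·-18.0000 = -486.0000
edge 2: (18,9)→(15,25.5)  cross = 18·25.5 − 15·9 = 324.0000; (r_i+r_j)·cross = 33·324.0000 = 10692.0000
edge 3: (15,25.5)→(8,34.5)  cross = 15·34.5 − 8·25.5 = 313.5000; (r_i+r_j)·cross = 23·313.5000 = 7210.5000
edge 4: (8,34.5)→(6,19)  cross = 8·19 − 6·34.5 = -55.0000; (r_i+r_j)·cross = 14·-55.0000 = -770.0000
Σcross = 426.5000 → A = |Σcross|/2 = 213.2500 mm²
Σ(r_i+r_j)·cross = 14576.5000 → first moment M = |Σ|/6 = 2429.4167
R_c = M/A = 2429.4167/213.2500 = 11.3923 mm
θ = 56° = 0.977384 rad
V = θ·R_c·A = 0.977384·11.3923·213.2500 = 2374.474 mm³

Volume = 2374.474 mm³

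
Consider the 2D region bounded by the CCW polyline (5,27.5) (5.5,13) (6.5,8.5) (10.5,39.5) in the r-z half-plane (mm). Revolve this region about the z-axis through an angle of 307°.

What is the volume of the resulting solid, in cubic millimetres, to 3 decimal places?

Volume = 2592.680 mm³

Profile (r,z), 4 vertices: (5,27.5) (5.5,13) (6.5,8.5) (10.5,39.5)
edge 0: (5,27.5)→(5.5,13)  cross = 5·13 − 5.5·27.5 = -86.2500; (r_i+r_j)·cross = 10.5·-86.2500 = -905.6250
edge 1: (5.5,13)→(6.5,8.5)  cross = 5.5·8.5 − 6.5·13 = -37.7500; (r_i+r_j)·cross = 12·-37.7500 = -453.0000
edge 2: (6.5,8.5)→(10.5,39.5)  cross = 6.5·39.5 − 10.5·8.5 = 167.5000; (r_i+r_j)·cross = 17·167.5000 = 2847.5000
edge 3: (10.5,39.5)→(5,27.5)  cross = 10.5·27.5 − 5·39.5 = 91.2500; (r_i+r_j)·cross = 15.5·91.2500 = 1414.3750
Σcross = 134.7500 → A = |Σcross|/2 = 67.3750 mm²
Σ(r_i+r_j)·cross = 2903.2500 → first moment M = |Σ|/6 = 483.8750
R_c = M/A = 483.8750/67.3750 = 7.1818 mm
θ = 307° = 5.358161 rad
V = θ·R_c·A = 5.358161·7.1818·67.3750 = 2592.680 mm³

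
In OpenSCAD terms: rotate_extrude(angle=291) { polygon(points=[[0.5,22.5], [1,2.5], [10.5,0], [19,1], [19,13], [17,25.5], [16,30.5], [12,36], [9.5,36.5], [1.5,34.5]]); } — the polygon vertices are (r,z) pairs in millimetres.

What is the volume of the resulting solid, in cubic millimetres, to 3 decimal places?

Volume = 27724.490 mm³

Profile (r,z), 10 vertices: (0.5,22.5) (1,2.5) (10.5,0) (19,1) (19,13) (17,25.5) (16,30.5) (12,36) (9.5,36.5) (1.5,34.5)
edge 0: (0.5,22.5)→(1,2.5)  cross = 0.5·2.5 − 1·22.5 = -21.2500; (r_i+r_j)·cross = 1.5·-21.2500 = -31.8750
edge 1: (1,2.5)→(10.5,0)  cross = 1·0 − 10.5·2.5 = -26.2500; (r_i+r_j)·cross = 11.5·-26.2500 = -301.8750
edge 2: (10.5,0)→(19,1)  cross = 10.5·1 − 19·0 = 10.5000; (r_i+r_j)·cross = 29.5·10.5000 = 309.7500
edge 3: (19,1)→(19,13)  cross = 19·13 − 19·1 = 228.0000; (r_i+r_j)·cross = 38·228.0000 = 8664.0000
edge 4: (19,13)→(17,25.5)  cross = 19·25.5 − 17·13 = 263.5000; (r_i+r_j)·cross = 36·263.5000 = 9486.0000
edge 5: (17,25.5)→(16,30.5)  cross = 17·30.5 − 16·25.5 = 110.5000; (r_i+r_j)·cross = 33·110.5000 = 3646.5000
edge 6: (16,30.5)→(12,36)  cross = 16·36 − 12·30.5 = 210.0000; (r_i+r_j)·cross = 28·210.0000 = 5880.0000
edge 7: (12,36)→(9.5,36.5)  cross = 12·36.5 − 9.5·36 = 96.0000; (r_i+r_j)·cross = 21.5·96.0000 = 2064.0000
edge 8: (9.5,36.5)→(1.5,34.5)  cross = 9.5·34.5 − 1.5·36.5 = 273.0000; (r_i+r_j)·cross = 11·273.0000 = 3003.0000
edge 9: (1.5,34.5)→(0.5,22.5)  cross = 1.5·22.5 − 0.5·34.5 = 16.5000; (r_i+r_j)·cross = 2·16.5000 = 33.0000
Σcross = 1160.5000 → A = |Σcross|/2 = 580.2500 mm²
Σ(r_i+r_j)·cross = 32752.5000 → first moment M = |Σ|/6 = 5458.7500
R_c = M/A = 5458.7500/580.2500 = 9.4076 mm
θ = 291° = 5.078908 rad
V = θ·R_c·A = 5.078908·9.4076·580.2500 = 27724.490 mm³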